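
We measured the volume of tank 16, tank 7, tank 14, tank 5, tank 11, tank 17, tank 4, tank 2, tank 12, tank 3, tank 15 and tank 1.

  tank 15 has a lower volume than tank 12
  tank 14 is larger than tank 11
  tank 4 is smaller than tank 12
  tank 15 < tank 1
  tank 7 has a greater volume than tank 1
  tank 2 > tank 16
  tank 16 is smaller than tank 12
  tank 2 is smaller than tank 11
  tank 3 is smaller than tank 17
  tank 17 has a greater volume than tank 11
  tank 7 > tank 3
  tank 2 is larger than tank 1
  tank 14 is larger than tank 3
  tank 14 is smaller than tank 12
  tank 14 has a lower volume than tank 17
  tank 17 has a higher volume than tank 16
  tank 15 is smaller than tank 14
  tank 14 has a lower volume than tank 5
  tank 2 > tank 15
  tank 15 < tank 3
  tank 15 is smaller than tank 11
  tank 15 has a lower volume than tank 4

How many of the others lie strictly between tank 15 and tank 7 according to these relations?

The relations place tank 15 below tank 7. An element lies strictly between them when it is forced above tank 15 and also forced below tank 7.
Above tank 15: {tank 1, tank 3, tank 4, tank 2, tank 11, tank 14, tank 17, tank 12, tank 5}. Below tank 7: {tank 1, tank 3}.
Intersection: {tank 1, tank 3} — 2.

2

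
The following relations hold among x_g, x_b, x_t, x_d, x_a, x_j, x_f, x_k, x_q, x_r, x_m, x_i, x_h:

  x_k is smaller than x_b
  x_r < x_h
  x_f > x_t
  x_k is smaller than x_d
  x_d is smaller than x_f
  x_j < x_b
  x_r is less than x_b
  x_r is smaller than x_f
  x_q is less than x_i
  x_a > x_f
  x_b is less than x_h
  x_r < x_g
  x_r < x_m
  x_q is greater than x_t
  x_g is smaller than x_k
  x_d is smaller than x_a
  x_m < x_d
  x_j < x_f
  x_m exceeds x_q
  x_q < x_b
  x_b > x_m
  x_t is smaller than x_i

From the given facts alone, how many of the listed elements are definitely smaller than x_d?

6

Directly below x_d: x_k, x_m.
One step further: x_q, x_r, x_g (5 so far).
One step further: x_t (6 so far).
Nothing else is reachable below x_d; 6 in all.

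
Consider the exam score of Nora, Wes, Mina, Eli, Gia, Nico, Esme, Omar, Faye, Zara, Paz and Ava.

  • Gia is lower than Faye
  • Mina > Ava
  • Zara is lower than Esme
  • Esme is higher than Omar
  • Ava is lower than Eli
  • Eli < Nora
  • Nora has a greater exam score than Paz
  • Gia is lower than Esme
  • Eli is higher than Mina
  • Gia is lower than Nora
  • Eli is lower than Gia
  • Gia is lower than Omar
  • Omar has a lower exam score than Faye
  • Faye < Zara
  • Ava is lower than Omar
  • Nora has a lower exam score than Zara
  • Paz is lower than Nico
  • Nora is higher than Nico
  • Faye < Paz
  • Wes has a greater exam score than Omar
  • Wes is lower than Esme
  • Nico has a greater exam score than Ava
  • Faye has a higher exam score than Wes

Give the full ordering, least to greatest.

Ava < Mina < Eli < Gia < Omar < Wes < Faye < Paz < Nico < Nora < Zara < Esme

Nothing is placed below Ava, so it is least; from there Ava < Mina; Mina < Eli; Eli < Gia; Gia < Omar; Omar < Wes; Wes < Faye; Faye < Paz; Paz < Nico; Nico < Nora; Nora < Zara; Zara < Esme, each given directly.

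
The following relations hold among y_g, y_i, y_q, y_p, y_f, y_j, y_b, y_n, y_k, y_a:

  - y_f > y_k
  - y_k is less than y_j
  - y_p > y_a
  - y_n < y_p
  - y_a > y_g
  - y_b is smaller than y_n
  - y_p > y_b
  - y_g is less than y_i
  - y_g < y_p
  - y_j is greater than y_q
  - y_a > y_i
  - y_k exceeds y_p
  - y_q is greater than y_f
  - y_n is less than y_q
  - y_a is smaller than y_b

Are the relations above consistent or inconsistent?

The single ordering y_g < y_i < y_a < y_b < y_n < y_p < y_k < y_f < y_q < y_j satisfies every listed relation, so no contradiction arises.

consistent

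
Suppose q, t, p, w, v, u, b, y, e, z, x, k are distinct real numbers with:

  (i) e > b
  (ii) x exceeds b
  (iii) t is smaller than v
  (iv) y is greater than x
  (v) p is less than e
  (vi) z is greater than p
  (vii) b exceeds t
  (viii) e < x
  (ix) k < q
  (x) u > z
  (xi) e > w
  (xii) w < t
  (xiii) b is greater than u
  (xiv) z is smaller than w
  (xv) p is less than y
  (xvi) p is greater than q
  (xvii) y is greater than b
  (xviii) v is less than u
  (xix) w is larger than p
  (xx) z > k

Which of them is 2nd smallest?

q

Chaining the given pairs: k < q < p < z < w < t < v < u < b < e < x < y.
Counting 2 from the smallest end gives q.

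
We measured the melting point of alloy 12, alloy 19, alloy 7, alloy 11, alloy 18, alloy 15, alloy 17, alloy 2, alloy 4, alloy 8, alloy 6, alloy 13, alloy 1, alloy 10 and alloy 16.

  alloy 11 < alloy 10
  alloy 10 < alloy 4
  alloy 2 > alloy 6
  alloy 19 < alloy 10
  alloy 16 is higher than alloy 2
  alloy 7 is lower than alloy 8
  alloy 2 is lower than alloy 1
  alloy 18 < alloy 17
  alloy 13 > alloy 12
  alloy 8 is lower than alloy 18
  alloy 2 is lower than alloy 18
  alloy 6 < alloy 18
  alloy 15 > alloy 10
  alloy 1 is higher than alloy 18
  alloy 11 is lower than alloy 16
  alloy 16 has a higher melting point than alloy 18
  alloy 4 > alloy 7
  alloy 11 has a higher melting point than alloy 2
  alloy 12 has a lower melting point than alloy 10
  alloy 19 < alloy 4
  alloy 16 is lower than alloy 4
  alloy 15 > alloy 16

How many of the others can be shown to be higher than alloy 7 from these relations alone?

7

The elements the relations force above alloy 7 are alloy 8, alloy 18, alloy 1, alloy 16, alloy 15, alloy 4, alloy 17 — no chain reaches any other.
That is 7.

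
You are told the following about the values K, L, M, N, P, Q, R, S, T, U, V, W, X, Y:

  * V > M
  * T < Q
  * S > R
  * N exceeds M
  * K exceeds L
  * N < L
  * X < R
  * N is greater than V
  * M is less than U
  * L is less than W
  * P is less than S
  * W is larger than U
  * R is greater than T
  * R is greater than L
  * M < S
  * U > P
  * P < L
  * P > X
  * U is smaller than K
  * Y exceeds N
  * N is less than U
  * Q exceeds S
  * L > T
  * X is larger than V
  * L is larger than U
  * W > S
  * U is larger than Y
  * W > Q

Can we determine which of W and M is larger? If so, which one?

W

M < V and V < N give M < N.
With N < U: M < V < N < U.
With U < L: M < V < N < U < L.
With L < R: M < V < N < U < L < R.
With R < S: M < V < N < U < L < R < S.
Then S < W extends the chain to W.
So W is larger.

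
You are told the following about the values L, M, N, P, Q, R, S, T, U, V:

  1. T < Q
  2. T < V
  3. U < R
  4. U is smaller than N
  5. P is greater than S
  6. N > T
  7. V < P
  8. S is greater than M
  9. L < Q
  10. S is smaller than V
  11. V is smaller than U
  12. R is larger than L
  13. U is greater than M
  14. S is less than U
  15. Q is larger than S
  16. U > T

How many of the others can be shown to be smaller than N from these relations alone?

5

Directly below N: T, U.
One step further: M, S, V (5 so far).
Nothing else is reachable below N; 5 in all.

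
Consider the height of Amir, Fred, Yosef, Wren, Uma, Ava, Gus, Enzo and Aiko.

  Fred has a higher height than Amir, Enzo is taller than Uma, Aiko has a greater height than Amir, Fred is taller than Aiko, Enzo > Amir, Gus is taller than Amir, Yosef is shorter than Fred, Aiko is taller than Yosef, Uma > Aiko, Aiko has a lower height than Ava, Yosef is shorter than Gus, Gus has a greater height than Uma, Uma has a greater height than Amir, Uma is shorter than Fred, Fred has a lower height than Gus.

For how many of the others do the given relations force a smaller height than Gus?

5

Directly below Gus: Yosef, Amir, Uma, Fred.
One step further: Aiko (5 so far).
No other element is forced below Gus by the given relations, so the count is 5.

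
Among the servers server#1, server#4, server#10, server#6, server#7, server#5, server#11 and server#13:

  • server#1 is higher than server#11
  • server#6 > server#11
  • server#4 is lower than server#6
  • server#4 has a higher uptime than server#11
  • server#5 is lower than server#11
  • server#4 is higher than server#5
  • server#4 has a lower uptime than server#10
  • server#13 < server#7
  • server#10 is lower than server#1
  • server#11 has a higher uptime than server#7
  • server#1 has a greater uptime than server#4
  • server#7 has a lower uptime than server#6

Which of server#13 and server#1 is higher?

server#13 < server#7 and server#7 < server#11 give server#13 < server#11.
Then server#11 < server#4 extends the chain to server#4.
With server#4 < server#10: server#13 < server#7 < server#11 < server#4 < server#10.
Then server#10 < server#1 extends the chain to server#1.
So server#13 < server#1; server#1 is the higher of the two.

server#1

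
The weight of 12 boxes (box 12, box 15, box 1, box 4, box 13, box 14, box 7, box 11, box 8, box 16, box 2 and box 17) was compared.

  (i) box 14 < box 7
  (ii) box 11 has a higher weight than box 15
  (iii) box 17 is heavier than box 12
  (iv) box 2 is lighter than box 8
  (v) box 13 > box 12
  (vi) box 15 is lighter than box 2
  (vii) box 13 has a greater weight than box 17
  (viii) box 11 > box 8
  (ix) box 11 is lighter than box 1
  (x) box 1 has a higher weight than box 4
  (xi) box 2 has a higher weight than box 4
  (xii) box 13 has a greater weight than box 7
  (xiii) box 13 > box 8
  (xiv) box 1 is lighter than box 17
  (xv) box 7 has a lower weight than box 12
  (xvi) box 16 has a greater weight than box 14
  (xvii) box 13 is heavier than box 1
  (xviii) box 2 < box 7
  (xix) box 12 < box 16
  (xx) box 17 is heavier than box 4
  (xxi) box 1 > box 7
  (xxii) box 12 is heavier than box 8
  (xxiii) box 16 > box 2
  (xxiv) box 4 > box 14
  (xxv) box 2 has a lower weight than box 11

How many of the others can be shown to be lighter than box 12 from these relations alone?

6

The elements the relations force below box 12 are box 15, box 14, box 4, box 2, box 8, box 7 — no chain reaches any other.
That is 6.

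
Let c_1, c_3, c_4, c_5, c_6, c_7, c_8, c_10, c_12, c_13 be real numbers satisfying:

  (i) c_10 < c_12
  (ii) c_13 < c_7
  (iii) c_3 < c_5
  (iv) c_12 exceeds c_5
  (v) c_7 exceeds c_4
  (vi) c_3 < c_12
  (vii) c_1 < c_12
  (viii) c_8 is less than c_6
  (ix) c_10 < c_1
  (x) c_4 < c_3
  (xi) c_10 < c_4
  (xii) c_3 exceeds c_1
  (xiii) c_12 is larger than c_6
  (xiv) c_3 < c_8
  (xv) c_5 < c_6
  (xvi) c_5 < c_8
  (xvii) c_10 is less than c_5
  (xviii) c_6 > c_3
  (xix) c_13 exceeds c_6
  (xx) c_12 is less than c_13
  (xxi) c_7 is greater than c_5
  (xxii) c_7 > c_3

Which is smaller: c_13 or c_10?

Link the given pairs in sequence: c_10 < c_1; c_1 < c_3; c_3 < c_5; c_5 < c_8; c_8 < c_6; c_6 < c_12; c_12 < c_13.
Together: c_10 < c_1 < c_3 < c_5 < c_8 < c_6 < c_12 < c_13.
So c_10 < c_13; c_10 is the smaller of the two.

c_10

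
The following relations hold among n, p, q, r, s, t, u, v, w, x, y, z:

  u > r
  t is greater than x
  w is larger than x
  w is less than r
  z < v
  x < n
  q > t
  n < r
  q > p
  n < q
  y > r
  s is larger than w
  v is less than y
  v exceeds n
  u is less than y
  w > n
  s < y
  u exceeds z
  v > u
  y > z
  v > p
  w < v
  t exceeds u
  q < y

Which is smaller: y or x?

Following the relations from x: x < n < w < r < u < t < q < y.
So x < y; x is the smaller of the two.

x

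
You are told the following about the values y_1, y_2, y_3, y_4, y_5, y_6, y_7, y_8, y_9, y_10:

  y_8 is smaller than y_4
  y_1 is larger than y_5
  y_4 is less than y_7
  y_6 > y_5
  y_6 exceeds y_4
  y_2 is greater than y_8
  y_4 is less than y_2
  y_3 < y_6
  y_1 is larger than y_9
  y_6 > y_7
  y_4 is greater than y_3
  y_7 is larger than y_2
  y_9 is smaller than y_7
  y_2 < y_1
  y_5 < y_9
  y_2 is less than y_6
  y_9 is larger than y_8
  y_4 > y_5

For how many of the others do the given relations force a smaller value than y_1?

6

Directly below y_1: y_5, y_9, y_2.
One step further: y_8, y_4 (5 so far).
One step further: y_3 (6 so far).
Nothing else is reachable below y_1; 6 in all.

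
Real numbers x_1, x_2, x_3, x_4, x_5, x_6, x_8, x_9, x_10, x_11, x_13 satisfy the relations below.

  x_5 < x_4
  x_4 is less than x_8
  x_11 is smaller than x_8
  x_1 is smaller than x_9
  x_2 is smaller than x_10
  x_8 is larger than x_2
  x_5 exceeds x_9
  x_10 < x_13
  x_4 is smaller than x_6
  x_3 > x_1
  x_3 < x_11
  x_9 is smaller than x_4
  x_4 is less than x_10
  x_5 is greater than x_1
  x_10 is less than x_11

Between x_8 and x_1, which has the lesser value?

x_1

Chaining the given relations: x_1 < x_9 < x_5 < x_4 < x_10 < x_11 < x_8.
So x_1 < x_8; x_1 is the smaller of the two.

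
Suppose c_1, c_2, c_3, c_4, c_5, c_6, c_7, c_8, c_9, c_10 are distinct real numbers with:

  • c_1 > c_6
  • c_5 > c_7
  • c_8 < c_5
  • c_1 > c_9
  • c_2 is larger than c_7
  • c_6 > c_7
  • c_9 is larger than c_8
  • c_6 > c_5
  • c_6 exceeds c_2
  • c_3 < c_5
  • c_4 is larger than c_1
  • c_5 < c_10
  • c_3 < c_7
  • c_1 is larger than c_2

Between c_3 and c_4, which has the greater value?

c_4

Chaining the given relations: c_3 < c_7 < c_2 < c_6 < c_1 < c_4.
So c_3 < c_4; c_4 is the larger of the two.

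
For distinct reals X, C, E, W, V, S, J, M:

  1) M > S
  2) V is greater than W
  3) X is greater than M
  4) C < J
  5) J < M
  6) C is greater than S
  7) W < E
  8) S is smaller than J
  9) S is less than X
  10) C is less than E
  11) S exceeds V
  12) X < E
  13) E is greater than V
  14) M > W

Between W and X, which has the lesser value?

Chaining the given relations: W < V < S < C < J < M < X.
So W < X; W is the smaller of the two.

W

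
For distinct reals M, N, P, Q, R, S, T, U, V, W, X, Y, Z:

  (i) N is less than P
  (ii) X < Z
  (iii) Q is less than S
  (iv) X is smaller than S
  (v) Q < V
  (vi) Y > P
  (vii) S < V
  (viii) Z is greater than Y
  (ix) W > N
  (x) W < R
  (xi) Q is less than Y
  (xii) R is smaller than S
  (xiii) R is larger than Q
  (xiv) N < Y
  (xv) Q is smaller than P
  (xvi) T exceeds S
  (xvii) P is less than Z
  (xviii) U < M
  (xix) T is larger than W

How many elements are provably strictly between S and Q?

1

Chaining upward from Q reaches: P, R, Y, T, V, Z.
Chaining downward from S reaches: X, N, W, R.
Strictly between Q and S are those in both lists: R — 1 element.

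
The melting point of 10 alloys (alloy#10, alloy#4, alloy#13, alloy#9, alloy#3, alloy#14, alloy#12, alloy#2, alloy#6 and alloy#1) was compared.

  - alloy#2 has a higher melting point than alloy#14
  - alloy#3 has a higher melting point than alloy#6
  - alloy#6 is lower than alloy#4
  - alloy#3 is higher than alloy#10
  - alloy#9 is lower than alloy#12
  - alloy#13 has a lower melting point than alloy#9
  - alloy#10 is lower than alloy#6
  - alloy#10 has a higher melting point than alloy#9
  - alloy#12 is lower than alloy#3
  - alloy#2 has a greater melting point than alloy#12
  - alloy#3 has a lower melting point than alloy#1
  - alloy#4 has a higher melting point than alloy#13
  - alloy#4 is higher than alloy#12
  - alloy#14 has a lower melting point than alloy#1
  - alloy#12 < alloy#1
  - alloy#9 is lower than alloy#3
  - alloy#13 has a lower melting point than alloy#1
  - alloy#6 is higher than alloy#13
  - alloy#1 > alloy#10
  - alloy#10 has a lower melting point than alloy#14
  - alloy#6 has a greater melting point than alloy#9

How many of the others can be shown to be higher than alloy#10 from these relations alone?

Directly above alloy#10: alloy#6, alloy#14, alloy#3, alloy#1.
One step further: alloy#4, alloy#2 (6 so far).
No other element is forced above alloy#10 by the given relations, so the count is 6.

6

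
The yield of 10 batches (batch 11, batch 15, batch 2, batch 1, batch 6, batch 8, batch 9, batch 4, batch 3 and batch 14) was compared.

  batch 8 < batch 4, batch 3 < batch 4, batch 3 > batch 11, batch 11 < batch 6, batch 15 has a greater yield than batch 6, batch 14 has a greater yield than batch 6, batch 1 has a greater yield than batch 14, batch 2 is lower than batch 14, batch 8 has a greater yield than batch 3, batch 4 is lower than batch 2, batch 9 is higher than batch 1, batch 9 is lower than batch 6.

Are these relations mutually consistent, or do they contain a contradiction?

inconsistent

We have batch 6 < batch 14 stated directly, yet also batch 14 < batch 1 < batch 9 < batch 6 by chaining the others — so batch 14 < batch 6. Contradiction.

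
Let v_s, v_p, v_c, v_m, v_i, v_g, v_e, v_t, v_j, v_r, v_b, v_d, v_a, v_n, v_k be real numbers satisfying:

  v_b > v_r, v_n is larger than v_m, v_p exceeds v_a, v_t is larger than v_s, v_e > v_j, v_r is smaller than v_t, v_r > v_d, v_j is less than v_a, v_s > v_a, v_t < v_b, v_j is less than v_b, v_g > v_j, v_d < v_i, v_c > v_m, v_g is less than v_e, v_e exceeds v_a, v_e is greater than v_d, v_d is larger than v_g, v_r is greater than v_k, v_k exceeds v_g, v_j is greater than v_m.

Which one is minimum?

v_j is not least since v_m < v_j; v_g is not least since v_j < v_g; v_a is not least since v_j < v_a; v_k is not least since v_g < v_k; v_p is not least since v_a < v_p; v_s is not least since v_a < v_s; v_d is not least since v_g < v_d; v_r is not least since v_k < v_r; v_e is not least since v_j < v_e; v_t is not least since v_s < v_t; v_n is not least since v_m < v_n; v_c is not least since v_m < v_c; v_i is not least since v_d < v_i; v_b is not least since v_r < v_b.
Only v_m has nothing below it, so v_m is the minimum.

v_m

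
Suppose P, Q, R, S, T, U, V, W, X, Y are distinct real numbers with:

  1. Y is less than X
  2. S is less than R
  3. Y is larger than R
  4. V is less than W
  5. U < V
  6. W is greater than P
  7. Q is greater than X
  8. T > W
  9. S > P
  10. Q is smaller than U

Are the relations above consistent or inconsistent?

Every relation is compatible with P < S < R < Y < X < Q < U < V < W < T; the set is consistent.

consistent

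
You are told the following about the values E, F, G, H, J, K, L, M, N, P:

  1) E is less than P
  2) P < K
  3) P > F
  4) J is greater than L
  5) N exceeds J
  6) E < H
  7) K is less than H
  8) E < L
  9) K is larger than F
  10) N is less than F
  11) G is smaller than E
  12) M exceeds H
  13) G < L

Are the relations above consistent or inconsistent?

consistent

Every relation is compatible with G < E < L < J < N < F < P < K < H < M; the set is consistent.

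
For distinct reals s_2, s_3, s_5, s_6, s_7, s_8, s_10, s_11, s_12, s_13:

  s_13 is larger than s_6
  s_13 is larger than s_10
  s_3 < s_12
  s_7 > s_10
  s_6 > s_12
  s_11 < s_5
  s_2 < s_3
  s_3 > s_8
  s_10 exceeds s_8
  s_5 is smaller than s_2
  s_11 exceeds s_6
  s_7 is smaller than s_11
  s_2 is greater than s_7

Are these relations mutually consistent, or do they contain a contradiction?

Chaining the given relations yields s_11 < s_5 < s_2 < s_3 < s_12 < s_6, so s_11 < s_6. But one relation states s_6 < s_11. These cannot both hold.

inconsistent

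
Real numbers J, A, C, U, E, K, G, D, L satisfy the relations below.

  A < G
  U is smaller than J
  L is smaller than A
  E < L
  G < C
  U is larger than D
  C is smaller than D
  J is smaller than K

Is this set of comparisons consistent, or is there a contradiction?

Every relation is compatible with E < L < A < G < C < D < U < J < K; the set is consistent.

consistent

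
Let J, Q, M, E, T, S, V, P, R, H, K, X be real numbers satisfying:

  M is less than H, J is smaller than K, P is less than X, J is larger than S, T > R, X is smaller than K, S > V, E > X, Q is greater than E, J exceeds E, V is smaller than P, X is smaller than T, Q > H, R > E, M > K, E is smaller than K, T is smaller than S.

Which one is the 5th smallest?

R

Chaining the given pairs: V < P < X < E < R < T < S < J < K < M < H < Q.
The 5th smallest is R.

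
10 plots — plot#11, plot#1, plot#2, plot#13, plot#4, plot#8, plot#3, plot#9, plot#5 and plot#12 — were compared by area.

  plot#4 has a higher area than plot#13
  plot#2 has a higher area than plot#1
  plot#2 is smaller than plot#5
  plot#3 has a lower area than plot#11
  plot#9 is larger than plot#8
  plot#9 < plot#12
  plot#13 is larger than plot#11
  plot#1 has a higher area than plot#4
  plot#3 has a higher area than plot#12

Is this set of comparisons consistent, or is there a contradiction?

The single ordering plot#8 < plot#9 < plot#12 < plot#3 < plot#11 < plot#13 < plot#4 < plot#1 < plot#2 < plot#5 satisfies every listed relation, so no contradiction arises.

consistent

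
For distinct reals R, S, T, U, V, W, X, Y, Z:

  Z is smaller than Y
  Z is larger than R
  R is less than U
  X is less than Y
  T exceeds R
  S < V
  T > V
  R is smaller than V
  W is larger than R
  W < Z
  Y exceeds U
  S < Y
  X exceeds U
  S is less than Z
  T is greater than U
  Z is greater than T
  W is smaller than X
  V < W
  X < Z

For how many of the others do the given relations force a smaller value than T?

Directly below T: R, U, V.
One step further: S (4 so far).
Nothing else is reachable below T; 4 in all.

4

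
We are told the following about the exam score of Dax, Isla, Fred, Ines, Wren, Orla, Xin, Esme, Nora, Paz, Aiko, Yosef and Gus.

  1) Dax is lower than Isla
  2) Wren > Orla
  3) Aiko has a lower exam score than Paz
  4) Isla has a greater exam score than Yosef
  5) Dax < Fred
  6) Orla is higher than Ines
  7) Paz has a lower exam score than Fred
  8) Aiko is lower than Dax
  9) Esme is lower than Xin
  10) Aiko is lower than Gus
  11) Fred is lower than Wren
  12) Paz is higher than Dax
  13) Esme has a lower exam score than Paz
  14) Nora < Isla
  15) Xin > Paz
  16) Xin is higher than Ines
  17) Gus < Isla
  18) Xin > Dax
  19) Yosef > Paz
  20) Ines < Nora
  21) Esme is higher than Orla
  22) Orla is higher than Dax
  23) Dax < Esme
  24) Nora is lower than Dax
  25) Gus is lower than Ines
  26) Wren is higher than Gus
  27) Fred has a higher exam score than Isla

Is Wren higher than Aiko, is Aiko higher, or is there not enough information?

Chaining the given relations: Aiko < Gus < Ines < Nora < Dax < Orla < Esme < Paz < Yosef < Isla < Fred < Wren.
So Wren is higher.

Wren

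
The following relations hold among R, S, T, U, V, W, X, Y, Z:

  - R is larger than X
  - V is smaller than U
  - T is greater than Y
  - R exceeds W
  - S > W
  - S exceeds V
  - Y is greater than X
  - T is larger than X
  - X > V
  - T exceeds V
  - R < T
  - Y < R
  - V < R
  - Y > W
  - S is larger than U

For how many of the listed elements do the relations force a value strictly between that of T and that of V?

3

The relations place V below T. An element lies strictly between them when it is forced above V and also forced below T.
Above V: {U, X, S, Y, R}. Below T: {W, X, Y, R}.
Intersection: {X, Y, R} — 3.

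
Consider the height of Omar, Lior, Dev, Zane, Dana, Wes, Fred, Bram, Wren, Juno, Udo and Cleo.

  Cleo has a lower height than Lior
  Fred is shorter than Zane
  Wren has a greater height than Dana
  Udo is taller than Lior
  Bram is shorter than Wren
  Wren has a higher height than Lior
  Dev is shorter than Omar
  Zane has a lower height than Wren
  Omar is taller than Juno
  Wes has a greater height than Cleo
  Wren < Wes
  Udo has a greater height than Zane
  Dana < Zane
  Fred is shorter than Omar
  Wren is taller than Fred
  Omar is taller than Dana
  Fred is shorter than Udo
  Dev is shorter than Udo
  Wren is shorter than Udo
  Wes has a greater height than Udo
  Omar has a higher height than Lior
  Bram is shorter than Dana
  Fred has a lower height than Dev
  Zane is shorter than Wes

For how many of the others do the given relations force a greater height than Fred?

The elements the relations force above Fred are Dev, Zane, Wren, Udo, Omar, Wes — no chain reaches any other.
That is 6.

6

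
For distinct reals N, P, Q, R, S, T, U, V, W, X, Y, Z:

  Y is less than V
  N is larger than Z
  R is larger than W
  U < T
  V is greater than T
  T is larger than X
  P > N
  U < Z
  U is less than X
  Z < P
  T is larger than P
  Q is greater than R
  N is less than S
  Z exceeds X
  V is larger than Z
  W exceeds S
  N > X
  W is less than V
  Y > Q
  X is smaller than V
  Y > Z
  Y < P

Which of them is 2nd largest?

T

Chaining the given pairs: U < X < Z < N < S < W < R < Q < Y < P < T < V.
Counting 2 from the largest end gives T.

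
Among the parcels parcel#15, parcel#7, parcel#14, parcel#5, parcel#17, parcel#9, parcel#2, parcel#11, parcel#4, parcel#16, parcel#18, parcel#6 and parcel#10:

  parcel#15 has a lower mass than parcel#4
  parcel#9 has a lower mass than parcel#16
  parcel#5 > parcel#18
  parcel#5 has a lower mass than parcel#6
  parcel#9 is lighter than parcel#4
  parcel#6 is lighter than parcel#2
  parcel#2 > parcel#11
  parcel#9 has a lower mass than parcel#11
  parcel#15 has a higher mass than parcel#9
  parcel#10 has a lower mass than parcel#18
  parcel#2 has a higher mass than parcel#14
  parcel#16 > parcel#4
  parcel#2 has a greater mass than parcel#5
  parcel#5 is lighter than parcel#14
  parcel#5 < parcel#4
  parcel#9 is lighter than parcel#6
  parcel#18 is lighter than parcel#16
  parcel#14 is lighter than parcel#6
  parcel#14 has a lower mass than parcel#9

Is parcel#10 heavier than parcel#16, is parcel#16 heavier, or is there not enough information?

parcel#16

The relevant relations are parcel#10 < parcel#18; parcel#18 < parcel#5; parcel#5 < parcel#14; parcel#14 < parcel#9; parcel#9 < parcel#15; parcel#15 < parcel#4; parcel#4 < parcel#16.
Chaining these gives parcel#10 < parcel#18 < parcel#5 < parcel#14 < parcel#9 < parcel#15 < parcel#4 < parcel#16.
So parcel#16 is heavier.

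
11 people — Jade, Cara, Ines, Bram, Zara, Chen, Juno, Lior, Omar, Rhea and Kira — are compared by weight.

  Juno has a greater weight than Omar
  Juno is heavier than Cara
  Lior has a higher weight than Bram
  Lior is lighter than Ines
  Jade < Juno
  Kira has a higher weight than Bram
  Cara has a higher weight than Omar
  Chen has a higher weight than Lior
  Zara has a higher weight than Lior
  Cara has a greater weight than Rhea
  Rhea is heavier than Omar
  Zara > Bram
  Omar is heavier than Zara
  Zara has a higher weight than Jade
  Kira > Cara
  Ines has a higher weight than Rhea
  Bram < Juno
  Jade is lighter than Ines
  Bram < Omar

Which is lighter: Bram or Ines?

Bram < Lior and Lior < Zara give Bram < Zara.
With Zara < Omar: Bram < Lior < Zara < Omar.
Then Omar < Rhea extends the chain to Rhea.
With Rhea < Ines: Bram < Lior < Zara < Omar < Rhea < Ines.
So Bram < Ines; Bram is the lighter of the two.

Bram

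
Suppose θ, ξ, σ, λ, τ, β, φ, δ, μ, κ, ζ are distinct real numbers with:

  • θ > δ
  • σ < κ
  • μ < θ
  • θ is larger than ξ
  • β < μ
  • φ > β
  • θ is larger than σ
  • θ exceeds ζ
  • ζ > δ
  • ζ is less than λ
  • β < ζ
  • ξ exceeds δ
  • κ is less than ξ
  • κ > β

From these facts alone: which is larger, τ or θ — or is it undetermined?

Following every chain through τ: nothing is chained to τ.
θ is not reached, and no chain runs the other way from θ to τ.
So the given relations leave the order of τ and θ undetermined.

undetermined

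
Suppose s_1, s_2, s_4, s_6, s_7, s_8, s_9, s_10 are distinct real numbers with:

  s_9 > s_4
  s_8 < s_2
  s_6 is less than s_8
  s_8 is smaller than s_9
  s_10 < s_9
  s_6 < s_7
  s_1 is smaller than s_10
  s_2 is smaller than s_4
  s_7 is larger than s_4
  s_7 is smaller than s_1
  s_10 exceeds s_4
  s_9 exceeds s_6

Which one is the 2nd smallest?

Piecing the relations together gives one ordering: s_6 < s_8 < s_2 < s_4 < s_7 < s_1 < s_10 < s_9.
Counting 2 from the smallest end gives s_8.

s_8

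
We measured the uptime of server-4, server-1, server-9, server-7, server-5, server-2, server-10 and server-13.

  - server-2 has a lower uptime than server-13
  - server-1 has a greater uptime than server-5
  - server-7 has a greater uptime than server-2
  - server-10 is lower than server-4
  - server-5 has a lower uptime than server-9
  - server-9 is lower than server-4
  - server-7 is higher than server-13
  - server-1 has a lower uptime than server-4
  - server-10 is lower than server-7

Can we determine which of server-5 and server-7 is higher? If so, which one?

undetermined

Following every chain through server-5: above server-5 we get server-1, server-9, server-4.
server-7 is not reached, and no chain runs the other way from server-7 to server-5.
So the given relations leave the order of server-5 and server-7 undetermined.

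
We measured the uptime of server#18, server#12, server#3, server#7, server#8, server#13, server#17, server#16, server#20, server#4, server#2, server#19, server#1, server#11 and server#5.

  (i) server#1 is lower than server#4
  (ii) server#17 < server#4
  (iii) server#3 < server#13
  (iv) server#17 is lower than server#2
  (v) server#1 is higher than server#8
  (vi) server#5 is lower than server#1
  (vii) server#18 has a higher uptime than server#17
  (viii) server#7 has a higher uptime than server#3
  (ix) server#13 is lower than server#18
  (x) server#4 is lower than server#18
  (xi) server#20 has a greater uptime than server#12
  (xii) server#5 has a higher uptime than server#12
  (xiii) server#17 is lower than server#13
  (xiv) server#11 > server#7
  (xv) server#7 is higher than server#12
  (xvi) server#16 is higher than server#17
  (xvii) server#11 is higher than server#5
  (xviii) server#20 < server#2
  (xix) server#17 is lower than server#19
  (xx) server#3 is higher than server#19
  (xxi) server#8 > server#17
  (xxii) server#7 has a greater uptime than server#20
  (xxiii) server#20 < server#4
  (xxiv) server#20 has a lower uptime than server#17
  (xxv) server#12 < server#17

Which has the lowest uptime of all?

server#20 is not least since server#12 < server#20; server#17 is not least since server#12 < server#17; server#5 is not least since server#12 < server#5; server#8 is not least since server#17 < server#8; server#16 is not least since server#17 < server#16; server#19 is not least since server#17 < server#19; server#3 is not least since server#19 < server#3; server#1 is not least since server#8 < server#1; server#7 is not least since server#20 < server#7; server#13 is not least since server#3 < server#13; server#11 is not least since server#7 < server#11; server#4 is not least since server#1 < server#4; server#2 is not least since server#17 < server#2; server#18 is not least since server#17 < server#18.
Only server#12 has nothing below it, so server#12 is the lowest uptime.

server#12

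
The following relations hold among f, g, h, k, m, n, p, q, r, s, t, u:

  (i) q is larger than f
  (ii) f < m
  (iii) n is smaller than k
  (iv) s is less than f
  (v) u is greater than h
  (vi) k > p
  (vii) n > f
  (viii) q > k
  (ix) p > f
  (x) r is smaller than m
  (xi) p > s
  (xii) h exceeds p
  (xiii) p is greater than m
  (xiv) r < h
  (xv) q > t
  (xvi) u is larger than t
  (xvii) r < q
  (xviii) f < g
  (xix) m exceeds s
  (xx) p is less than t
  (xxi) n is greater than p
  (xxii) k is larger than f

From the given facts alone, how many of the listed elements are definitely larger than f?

Directly above f: m, p, g, n, k, q.
One step further: h, t (8 so far).
One step further: u (9 so far).
No other element is forced above f by the given relations, so the count is 9.

9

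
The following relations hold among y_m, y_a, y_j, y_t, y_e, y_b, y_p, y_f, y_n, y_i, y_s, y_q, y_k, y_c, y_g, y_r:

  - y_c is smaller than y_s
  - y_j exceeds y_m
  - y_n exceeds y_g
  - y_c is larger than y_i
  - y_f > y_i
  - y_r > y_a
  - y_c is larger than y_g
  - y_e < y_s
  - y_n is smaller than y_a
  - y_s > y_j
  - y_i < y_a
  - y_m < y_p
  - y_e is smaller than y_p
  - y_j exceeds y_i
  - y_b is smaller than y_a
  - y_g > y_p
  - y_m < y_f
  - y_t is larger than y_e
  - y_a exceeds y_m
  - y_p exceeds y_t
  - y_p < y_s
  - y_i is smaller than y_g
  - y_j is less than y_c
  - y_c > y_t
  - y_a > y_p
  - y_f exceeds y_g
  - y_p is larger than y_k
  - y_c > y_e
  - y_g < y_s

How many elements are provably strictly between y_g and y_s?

Chaining upward from y_g reaches: y_n, y_f, y_a, y_c, y_r.
Chaining downward from y_s reaches: y_i, y_e, y_m, y_k, y_t, y_j, y_p, y_c.
Strictly between y_g and y_s are those in both lists: y_c — 1 element.

1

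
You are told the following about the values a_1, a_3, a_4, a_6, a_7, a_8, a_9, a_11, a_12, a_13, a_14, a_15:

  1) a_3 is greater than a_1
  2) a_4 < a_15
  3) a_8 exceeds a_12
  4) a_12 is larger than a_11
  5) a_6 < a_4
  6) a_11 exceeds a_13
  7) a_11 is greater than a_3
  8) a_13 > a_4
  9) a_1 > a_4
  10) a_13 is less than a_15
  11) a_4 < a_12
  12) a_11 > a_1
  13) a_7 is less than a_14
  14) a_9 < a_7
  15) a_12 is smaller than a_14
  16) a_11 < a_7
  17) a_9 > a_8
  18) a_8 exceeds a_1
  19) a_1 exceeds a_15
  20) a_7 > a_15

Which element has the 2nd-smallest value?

The consecutive relations fix a unique order: a_6 < a_4 < a_13 < a_15 < a_1 < a_3 < a_11 < a_12 < a_8 < a_9 < a_7 < a_14.
The 2nd smallest is a_4.

a_4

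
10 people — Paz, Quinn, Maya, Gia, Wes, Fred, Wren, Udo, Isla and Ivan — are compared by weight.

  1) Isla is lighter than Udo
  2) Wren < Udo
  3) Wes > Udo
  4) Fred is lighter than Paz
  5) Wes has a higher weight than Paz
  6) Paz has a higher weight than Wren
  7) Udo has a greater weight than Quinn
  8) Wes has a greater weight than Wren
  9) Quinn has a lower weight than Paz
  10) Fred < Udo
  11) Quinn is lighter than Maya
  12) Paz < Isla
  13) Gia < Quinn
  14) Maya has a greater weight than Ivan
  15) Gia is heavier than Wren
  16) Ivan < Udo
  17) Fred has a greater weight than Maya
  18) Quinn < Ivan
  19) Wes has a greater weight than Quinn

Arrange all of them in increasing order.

The consecutive links are each given: Wren < Gia; Gia < Quinn; Quinn < Ivan; Ivan < Maya; Maya < Fred; Fred < Paz; Paz < Isla; Isla < Udo; Udo < Wes.

Wren < Gia < Quinn < Ivan < Maya < Fred < Paz < Isla < Udo < Wes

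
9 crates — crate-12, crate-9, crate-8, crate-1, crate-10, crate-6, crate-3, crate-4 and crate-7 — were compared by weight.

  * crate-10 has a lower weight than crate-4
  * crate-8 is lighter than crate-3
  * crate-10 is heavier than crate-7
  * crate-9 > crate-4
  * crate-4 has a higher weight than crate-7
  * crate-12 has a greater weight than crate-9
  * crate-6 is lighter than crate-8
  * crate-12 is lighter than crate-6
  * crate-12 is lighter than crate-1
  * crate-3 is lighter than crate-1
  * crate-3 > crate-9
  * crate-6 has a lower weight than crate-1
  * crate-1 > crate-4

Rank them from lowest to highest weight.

Nothing is placed below crate-7, so it is least; from there crate-7 < crate-10; crate-10 < crate-4; crate-4 < crate-9; crate-9 < crate-12; crate-12 < crate-6; crate-6 < crate-8; crate-8 < crate-3; crate-3 < crate-1, each given directly.

crate-7 < crate-10 < crate-4 < crate-9 < crate-12 < crate-6 < crate-8 < crate-3 < crate-1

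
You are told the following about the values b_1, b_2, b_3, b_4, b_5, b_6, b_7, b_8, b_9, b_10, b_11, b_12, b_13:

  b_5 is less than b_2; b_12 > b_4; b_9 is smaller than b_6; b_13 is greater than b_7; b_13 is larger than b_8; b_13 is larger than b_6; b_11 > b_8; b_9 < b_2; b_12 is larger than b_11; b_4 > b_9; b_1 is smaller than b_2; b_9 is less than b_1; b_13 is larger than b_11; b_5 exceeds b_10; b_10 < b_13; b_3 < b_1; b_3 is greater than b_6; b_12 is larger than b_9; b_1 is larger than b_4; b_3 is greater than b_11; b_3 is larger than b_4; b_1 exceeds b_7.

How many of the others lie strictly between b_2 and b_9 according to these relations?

The relations place b_9 below b_2. An element lies strictly between them when it is forced above b_9 and also forced below b_2.
Above b_9: {b_4, b_6, b_3, b_1, b_13, b_12}. Below b_2: {b_10, b_4, b_8, b_5, b_11, b_7, b_6, b_3, b_1}.
Intersection: {b_4, b_6, b_3, b_1} — 4.

4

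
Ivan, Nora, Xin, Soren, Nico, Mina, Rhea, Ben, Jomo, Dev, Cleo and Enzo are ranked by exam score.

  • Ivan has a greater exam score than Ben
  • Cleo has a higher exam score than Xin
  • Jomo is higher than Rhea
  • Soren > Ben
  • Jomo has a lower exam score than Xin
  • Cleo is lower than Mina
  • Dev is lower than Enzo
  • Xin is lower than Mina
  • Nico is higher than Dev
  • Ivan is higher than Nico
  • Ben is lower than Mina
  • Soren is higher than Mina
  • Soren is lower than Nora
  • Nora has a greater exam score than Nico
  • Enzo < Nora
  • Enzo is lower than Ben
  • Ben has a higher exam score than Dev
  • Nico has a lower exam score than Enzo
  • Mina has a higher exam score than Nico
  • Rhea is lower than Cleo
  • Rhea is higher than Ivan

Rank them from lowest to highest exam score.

Dev < Nico < Enzo < Ben < Ivan < Rhea < Jomo < Xin < Cleo < Mina < Soren < Nora

Nothing is placed below Dev, so it is least; from there Dev < Nico; Nico < Enzo; Enzo < Ben; Ben < Ivan; Ivan < Rhea; Rhea < Jomo; Jomo < Xin; Xin < Cleo; Cleo < Mina; Mina < Soren; Soren < Nora, each given directly.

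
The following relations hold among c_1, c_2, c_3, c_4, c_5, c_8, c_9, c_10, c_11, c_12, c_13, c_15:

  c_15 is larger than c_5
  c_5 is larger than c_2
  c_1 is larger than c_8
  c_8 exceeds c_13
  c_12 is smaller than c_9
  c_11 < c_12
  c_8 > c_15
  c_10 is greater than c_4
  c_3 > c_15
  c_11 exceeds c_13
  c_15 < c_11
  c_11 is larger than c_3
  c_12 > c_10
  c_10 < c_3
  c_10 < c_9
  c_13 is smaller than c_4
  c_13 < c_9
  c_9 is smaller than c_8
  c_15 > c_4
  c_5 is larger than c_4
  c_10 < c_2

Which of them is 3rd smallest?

c_10

Piecing the relations together gives one ordering: c_13 < c_4 < c_10 < c_2 < c_5 < c_15 < c_3 < c_11 < c_12 < c_9 < c_8 < c_1.
The 3rd smallest is c_10.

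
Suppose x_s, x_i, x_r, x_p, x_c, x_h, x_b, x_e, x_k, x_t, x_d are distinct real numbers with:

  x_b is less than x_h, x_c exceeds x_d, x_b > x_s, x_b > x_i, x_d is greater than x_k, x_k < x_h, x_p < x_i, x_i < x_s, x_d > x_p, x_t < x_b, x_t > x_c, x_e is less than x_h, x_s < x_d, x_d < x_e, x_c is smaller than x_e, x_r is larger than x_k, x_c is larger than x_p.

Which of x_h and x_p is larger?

x_h

The relevant relations are x_p < x_i; x_i < x_s; x_s < x_d; x_d < x_c; x_c < x_t; x_t < x_b; x_b < x_h.
Chaining these gives x_p < x_i < x_s < x_d < x_c < x_t < x_b < x_h.
So x_p < x_h; x_h is the larger of the two.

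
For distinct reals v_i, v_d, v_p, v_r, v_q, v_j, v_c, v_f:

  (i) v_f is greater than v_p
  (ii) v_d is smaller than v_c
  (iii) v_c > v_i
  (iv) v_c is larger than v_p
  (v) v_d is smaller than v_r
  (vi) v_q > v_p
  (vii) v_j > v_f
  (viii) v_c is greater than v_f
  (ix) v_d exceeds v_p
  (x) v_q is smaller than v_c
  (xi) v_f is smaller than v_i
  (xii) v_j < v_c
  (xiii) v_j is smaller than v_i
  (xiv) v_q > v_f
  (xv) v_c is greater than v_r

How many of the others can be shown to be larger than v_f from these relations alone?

Directly above v_f: v_q, v_j, v_i, v_c.
No other element is forced above v_f by the given relations, so the count is 4.

4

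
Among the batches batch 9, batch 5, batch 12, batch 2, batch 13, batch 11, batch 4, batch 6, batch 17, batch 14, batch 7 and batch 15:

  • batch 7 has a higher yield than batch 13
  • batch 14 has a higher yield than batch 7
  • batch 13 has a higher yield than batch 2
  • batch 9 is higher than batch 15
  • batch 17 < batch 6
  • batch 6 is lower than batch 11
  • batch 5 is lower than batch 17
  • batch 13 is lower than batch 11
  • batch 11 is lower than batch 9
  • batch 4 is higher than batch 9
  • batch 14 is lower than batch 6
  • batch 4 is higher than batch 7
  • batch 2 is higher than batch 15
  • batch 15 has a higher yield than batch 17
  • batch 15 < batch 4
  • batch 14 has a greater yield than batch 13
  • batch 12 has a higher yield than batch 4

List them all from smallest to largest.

batch 5 < batch 17 < batch 15 < batch 2 < batch 13 < batch 7 < batch 14 < batch 6 < batch 11 < batch 9 < batch 4 < batch 12

The consecutive links are each given: batch 5 < batch 17; batch 17 < batch 15; batch 15 < batch 2; batch 2 < batch 13; batch 13 < batch 7; batch 7 < batch 14; batch 14 < batch 6; batch 6 < batch 11; batch 11 < batch 9; batch 9 < batch 4; batch 4 < batch 12.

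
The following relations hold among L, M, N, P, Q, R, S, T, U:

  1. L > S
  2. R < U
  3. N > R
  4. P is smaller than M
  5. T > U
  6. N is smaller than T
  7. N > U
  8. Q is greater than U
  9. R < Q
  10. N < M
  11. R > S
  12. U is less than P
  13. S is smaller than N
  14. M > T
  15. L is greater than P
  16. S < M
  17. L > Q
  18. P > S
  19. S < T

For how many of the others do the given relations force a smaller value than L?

5

Directly below L: S, P, Q.
One step further: R, U (5 so far).
Nothing else is reachable below L; 5 in all.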